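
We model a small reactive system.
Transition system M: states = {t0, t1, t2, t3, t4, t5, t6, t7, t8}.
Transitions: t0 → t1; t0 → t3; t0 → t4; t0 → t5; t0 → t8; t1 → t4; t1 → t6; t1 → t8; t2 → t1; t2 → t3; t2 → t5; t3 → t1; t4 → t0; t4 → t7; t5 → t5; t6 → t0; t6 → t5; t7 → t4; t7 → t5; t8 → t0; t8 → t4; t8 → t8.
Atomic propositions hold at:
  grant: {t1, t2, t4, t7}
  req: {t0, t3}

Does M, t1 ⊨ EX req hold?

No

Sat(EX req) = {s : some successor in {t0, t3}} = {t0, t2, t4, t6, t8}
t1 ∉ Sat(EX req) = {t0, t2, t4, t6, t8}, so the formula does not hold at t1.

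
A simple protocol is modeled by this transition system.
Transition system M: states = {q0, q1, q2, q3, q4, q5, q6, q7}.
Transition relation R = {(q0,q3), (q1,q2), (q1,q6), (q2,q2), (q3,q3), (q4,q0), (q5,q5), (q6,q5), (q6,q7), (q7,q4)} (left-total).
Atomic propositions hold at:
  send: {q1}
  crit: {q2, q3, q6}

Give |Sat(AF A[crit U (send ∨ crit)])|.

Sat(send ∨ crit) = {q1, q2, q3, q6}
A[crit U (send ∨ crit)]: least fixpoint, start Z0 = Sat((send ∨ crit)) = {q1, q2, q3, q6}, add states in Sat(crit) with every successor in Z. Already a fixed point.
Sat(A[crit U (send ∨ crit)]) = {q1, q2, q3, q6}
AF A[crit U (send ∨ crit)]: least fixpoint, start Z0 = {q1, q2, q3, q6}, add states with every successor in Z. Z1 = {q0, q1, q2, q3, q6}; Z2 = {q0, q1, q2, q3, q4, q6}; Z3 = {q0, q1, q2, q3, q4, q6, q7}; fixed.
Sat(AF A[crit U (send ∨ crit)]) = {q0, q1, q2, q3, q4, q6, q7}
|Sat(AF A[crit U (send ∨ crit)])| = |{q0, q1, q2, q3, q4, q6, q7}| = 7.

7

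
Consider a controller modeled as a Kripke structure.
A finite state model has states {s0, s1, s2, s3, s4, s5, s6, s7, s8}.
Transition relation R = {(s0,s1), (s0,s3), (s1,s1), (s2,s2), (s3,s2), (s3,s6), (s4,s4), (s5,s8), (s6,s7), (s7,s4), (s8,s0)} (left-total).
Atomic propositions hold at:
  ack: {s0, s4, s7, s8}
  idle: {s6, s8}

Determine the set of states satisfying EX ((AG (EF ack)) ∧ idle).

{s3}

EF ack: least fixpoint, start Z0 = {s0, s4, s7, s8}, add states with some successor in Z. Z1 = {s0, s4, s5, s6, s7, s8}; Z2 = {s0, s3, s4, s5, s6, s7, s8}; fixed.
Sat(EF ack) = {s0, s3, s4, s5, s6, s7, s8}
AG (EF ack): greatest fixpoint, start Z0 = {s0, s3, s4, s5, s6, s7, s8}, keep only states in Sat with every successor in Z. Z1 = {s4, s5, s6, s7, s8}; Z2 = {s4, s5, s6, s7}; Z3 = {s4, s6, s7}; fixed.
Sat(AG (EF ack)) = {s4, s6, s7}
Sat((AG (EF ack)) ∧ idle) = {s6}
Sat(EX ((AG (EF ack)) ∧ idle)) = {s : some successor in {s6}} = {s3}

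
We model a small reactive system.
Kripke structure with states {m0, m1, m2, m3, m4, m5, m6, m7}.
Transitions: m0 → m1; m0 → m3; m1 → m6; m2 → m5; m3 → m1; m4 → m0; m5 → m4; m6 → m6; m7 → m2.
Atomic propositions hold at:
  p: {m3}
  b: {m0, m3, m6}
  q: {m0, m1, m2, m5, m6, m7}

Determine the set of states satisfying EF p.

{m0, m2, m3, m4, m5, m7}

EF p: least fixpoint, start Z0 = {m3}, add states with some successor in Z. Z1 = {m0, m3}; Z2 = {m0, m3, m4}; Z3 = {m0, m3, m4, m5}; Z4 = {m0, m2, m3, m4, m5}; Z5 = {m0, m2, m3, m4, m5, m7}; fixed.
Sat(EF p) = {m0, m2, m3, m4, m5, m7}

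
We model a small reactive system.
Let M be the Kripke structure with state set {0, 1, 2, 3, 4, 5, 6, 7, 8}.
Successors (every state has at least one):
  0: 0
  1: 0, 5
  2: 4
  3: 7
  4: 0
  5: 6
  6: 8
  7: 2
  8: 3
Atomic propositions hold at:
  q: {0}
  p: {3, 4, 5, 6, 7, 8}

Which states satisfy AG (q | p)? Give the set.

{0, 4}

Sat(q | p) = {0, 3, 4, 5, 6, 7, 8}
AG (q | p): greatest fixpoint, start Z0 = {0, 3, 4, 5, 6, 7, 8}, keep only states in Sat with every successor in Z. Z1 = {0, 3, 4, 5, 6, 8}; Z2 = {0, 4, 5, 6, 8}; Z3 = {0, 4, 5, 6}; Z4 = {0, 4, 5}; Z5 = {0, 4}; fixed.
Sat(AG (q | p)) = {0, 4}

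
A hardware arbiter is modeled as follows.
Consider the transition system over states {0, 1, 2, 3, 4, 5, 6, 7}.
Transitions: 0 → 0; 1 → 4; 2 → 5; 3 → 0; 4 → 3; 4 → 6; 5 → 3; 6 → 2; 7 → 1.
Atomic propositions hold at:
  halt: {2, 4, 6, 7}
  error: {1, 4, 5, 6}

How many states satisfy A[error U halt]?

A[error U halt]: least fixpoint, start Z0 = Sat(halt) = {2, 4, 6, 7}, add states in Sat(error) with every successor in Z. Z1 = {1, 2, 4, 6, 7}; fixed.
Sat(A[error U halt]) = {1, 2, 4, 6, 7}
|Sat(A[error U halt])| = |{1, 2, 4, 6, 7}| = 5.

5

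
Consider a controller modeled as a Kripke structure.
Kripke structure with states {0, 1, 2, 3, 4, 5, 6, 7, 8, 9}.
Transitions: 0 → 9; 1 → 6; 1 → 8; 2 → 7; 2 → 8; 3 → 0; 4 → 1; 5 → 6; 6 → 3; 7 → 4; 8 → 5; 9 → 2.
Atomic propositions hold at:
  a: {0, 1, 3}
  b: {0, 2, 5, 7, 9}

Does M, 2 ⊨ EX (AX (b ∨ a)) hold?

Sat(b ∨ a) = {0, 1, 2, 3, 5, 7, 9}
Sat(AX (b ∨ a)) = {s : every successor in {0, 1, 2, 3, 5, 7, 9}} = {0, 3, 4, 6, 8, 9}
Sat(EX (AX (b ∨ a))) = {s : some successor in {0, 3, 4, 6, 8, 9}} = {0, 1, 2, 3, 5, 6, 7}
2 ∈ Sat(EX (AX (b ∨ a))) = {0, 1, 2, 3, 5, 6, 7}, so the formula holds at 2.

Yes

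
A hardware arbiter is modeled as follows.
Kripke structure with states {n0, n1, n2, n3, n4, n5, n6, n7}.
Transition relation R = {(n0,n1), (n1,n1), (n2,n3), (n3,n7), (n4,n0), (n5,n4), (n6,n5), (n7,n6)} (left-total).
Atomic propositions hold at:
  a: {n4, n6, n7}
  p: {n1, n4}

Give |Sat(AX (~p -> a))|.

5

Sat(~p) = {n0, n2, n3, n5, n6, n7}
Sat(~p -> a) = {n1, n4, n6, n7}
Sat(AX (~p -> a)) = {s : every successor in {n1, n4, n6, n7}} = {n0, n1, n3, n5, n7}
|Sat(AX (~p -> a))| = |{n0, n1, n3, n5, n7}| = 5.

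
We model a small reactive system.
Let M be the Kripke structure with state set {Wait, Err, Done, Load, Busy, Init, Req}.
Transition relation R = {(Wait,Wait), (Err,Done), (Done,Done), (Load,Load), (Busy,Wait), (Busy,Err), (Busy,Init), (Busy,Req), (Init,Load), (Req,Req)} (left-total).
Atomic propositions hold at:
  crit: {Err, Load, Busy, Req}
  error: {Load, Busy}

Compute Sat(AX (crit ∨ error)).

Sat(crit ∨ error) = {Err, Load, Busy, Req}
Sat(AX (crit ∨ error)) = {s : every successor in {Err, Load, Busy, Req}} = {Load, Init, Req}

{Load, Init, Req}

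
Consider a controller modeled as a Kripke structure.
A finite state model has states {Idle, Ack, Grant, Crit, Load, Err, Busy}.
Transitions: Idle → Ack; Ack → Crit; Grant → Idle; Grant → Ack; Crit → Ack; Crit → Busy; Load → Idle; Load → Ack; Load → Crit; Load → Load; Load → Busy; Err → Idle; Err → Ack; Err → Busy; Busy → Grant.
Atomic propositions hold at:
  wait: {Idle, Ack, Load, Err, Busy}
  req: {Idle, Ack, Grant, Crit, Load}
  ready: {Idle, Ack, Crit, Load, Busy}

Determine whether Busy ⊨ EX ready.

Sat(EX ready) = {s : some successor in {Idle, Ack, Crit, Load, Busy}} = {Idle, Ack, Grant, Crit, Load, Err}
Busy ∉ Sat(EX ready) = {Idle, Ack, Grant, Crit, Load, Err}, so the formula does not hold at Busy.

No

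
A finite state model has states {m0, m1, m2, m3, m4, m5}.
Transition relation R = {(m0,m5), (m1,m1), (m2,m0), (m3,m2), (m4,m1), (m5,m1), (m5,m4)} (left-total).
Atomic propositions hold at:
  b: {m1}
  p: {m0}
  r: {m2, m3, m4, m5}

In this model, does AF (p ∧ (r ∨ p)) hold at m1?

Sat(r ∨ p) = {m0, m2, m3, m4, m5}
Sat(p ∧ (r ∨ p)) = {m0}
AF (p ∧ (r ∨ p)): least fixpoint, start Z0 = {m0}, add states with every successor in Z. Z1 = {m0, m2}; Z2 = {m0, m2, m3}; fixed.
Sat(AF (p ∧ (r ∨ p))) = {m0, m2, m3}
m1 ∉ Sat(AF (p ∧ (r ∨ p))) = {m0, m2, m3}, so the formula does not hold at m1.

No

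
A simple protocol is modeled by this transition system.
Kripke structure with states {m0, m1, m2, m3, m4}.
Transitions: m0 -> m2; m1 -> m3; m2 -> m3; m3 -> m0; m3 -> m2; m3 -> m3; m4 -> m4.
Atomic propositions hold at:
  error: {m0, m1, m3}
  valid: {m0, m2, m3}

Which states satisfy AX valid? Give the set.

Sat(AX valid) = {s : every successor in {m0, m2, m3}} = {m0, m1, m2, m3}

{m0, m1, m2, m3}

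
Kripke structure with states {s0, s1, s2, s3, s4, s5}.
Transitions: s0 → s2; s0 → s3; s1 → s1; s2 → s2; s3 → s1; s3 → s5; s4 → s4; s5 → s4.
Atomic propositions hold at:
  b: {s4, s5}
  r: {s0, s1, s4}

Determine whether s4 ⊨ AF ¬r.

Sat(¬r) = {s2, s3, s5}
AF ¬r: least fixpoint, start Z0 = {s2, s3, s5}, add states with every successor in Z. Z1 = {s0, s2, s3, s5}; fixed.
Sat(AF ¬r) = {s0, s2, s3, s5}
s4 ∉ Sat(AF ¬r) = {s0, s2, s3, s5}, so the formula does not hold at s4.

No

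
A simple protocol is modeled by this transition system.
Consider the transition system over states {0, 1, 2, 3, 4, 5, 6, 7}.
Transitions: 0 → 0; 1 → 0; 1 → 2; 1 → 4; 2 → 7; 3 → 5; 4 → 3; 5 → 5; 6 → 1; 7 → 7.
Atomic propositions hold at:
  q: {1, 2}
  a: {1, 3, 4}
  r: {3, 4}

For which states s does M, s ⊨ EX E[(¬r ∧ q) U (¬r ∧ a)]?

Sat(¬r) = {0, 1, 2, 5, 6, 7}
Sat(¬r ∧ q) = {1, 2}
Sat(¬r ∧ a) = {1}
E[(¬r ∧ q) U (¬r ∧ a)]: least fixpoint, start Z0 = Sat((¬r ∧ a)) = {1}, add states in Sat(¬r ∧ q) with some successor in Z. Already a fixed point.
Sat(E[(¬r ∧ q) U (¬r ∧ a)]) = {1}
Sat(EX E[(¬r ∧ q) U (¬r ∧ a)]) = {s : some successor in {1}} = {6}

{6}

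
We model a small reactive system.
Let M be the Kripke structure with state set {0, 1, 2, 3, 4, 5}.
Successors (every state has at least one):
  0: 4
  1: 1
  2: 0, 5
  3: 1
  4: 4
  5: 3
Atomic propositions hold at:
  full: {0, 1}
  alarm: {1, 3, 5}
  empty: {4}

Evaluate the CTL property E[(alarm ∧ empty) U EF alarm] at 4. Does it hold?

Sat(alarm ∧ empty) = ∅
EF alarm: least fixpoint, start Z0 = {1, 3, 5}, add states with some successor in Z. Z1 = {1, 2, 3, 5}; fixed.
Sat(EF alarm) = {1, 2, 3, 5}
E[(alarm ∧ empty) U EF alarm]: least fixpoint, start Z0 = Sat(EF alarm) = {1, 2, 3, 5}, add states in Sat(alarm ∧ empty) with some successor in Z. Already a fixed point.
Sat(E[(alarm ∧ empty) U EF alarm]) = {1, 2, 3, 5}
4 ∉ Sat(E[(alarm ∧ empty) U EF alarm]) = {1, 2, 3, 5}, so the formula does not hold at 4.

No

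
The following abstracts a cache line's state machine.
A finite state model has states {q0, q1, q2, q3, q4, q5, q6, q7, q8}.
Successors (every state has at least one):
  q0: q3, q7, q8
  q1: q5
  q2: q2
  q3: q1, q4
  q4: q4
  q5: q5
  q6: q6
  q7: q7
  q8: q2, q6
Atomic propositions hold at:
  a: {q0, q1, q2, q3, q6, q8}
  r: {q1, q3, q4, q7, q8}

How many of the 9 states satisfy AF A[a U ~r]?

6

Sat(~r) = {q0, q2, q5, q6}
A[a U ~r]: least fixpoint, start Z0 = Sat(~r) = {q0, q2, q5, q6}, add states in Sat(a) with every successor in Z. Z1 = {q0, q1, q2, q5, q6, q8}; fixed.
Sat(A[a U ~r]) = {q0, q1, q2, q5, q6, q8}
AF A[a U ~r]: least fixpoint, start Z0 = {q0, q1, q2, q5, q6, q8}, add states with every successor in Z. Already a fixed point.
Sat(AF A[a U ~r]) = {q0, q1, q2, q5, q6, q8}
|Sat(AF A[a U ~r])| = |{q0, q1, q2, q5, q6, q8}| = 6.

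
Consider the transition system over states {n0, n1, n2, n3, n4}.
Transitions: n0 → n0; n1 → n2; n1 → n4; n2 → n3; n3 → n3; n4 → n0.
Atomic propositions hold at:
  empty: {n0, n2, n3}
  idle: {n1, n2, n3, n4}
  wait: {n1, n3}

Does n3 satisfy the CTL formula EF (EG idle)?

Yes

EG idle: greatest fixpoint, start Z0 = {n1, n2, n3, n4}, keep only states in Sat with some successor in Z. Z1 = {n1, n2, n3}; fixed.
Sat(EG idle) = {n1, n2, n3}
EF (EG idle): least fixpoint, start Z0 = {n1, n2, n3}, add states with some successor in Z. Already a fixed point.
Sat(EF (EG idle)) = {n1, n2, n3}
n3 ∈ Sat(EF (EG idle)) = {n1, n2, n3}, so the formula holds at n3.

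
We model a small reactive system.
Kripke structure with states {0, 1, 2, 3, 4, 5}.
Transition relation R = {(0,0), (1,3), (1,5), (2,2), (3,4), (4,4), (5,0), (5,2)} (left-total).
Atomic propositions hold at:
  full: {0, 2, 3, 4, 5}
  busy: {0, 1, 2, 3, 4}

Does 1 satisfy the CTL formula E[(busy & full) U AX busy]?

Sat(busy & full) = {0, 2, 3, 4}
Sat(AX busy) = {s : every successor in {0, 1, 2, 3, 4}} = {0, 2, 3, 4, 5}
E[(busy & full) U AX busy]: least fixpoint, start Z0 = Sat(AX busy) = {0, 2, 3, 4, 5}, add states in Sat(busy & full) with some successor in Z. Already a fixed point.
Sat(E[(busy & full) U AX busy]) = {0, 2, 3, 4, 5}
1 ∉ Sat(E[(busy & full) U AX busy]) = {0, 2, 3, 4, 5}, so the formula does not hold at 1.

No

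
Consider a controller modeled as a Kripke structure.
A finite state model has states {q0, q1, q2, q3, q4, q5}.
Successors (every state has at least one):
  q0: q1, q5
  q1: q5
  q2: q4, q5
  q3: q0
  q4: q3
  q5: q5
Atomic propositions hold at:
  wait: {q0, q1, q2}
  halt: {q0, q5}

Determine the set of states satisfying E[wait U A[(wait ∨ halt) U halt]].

{q0, q1, q2, q5}

Sat(wait ∨ halt) = {q0, q1, q2, q5}
A[(wait ∨ halt) U halt]: least fixpoint, start Z0 = Sat(halt) = {q0, q5}, add states in Sat(wait ∨ halt) with every successor in Z. Z1 = {q0, q1, q5}; fixed.
Sat(A[(wait ∨ halt) U halt]) = {q0, q1, q5}
E[wait U A[(wait ∨ halt) U halt]]: least fixpoint, start Z0 = Sat(A[(wait ∨ halt) U halt]) = {q0, q1, q5}, add states in Sat(wait) with some successor in Z. Z1 = {q0, q1, q2, q5}; fixed.
Sat(E[wait U A[(wait ∨ halt) U halt]]) = {q0, q1, q2, q5}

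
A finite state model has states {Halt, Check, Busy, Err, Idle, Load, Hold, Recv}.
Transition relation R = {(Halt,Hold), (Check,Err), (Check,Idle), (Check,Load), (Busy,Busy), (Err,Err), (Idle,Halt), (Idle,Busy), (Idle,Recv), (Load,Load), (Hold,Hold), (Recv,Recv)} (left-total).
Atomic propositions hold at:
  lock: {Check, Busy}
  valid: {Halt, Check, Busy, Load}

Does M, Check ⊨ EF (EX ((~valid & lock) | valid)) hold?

Sat(~valid) = {Err, Idle, Hold, Recv}
Sat(~valid & lock) = ∅
Sat((~valid & lock) | valid) = {Halt, Check, Busy, Load}
Sat(EX ((~valid & lock) | valid)) = {s : some successor in {Halt, Check, Busy, Load}} = {Check, Busy, Idle, Load}
EF (EX ((~valid & lock) | valid)): least fixpoint, start Z0 = {Check, Busy, Idle, Load}, add states with some successor in Z. Already a fixed point.
Sat(EF (EX ((~valid & lock) | valid))) = {Check, Busy, Idle, Load}
Check ∈ Sat(EF (EX ((~valid & lock) | valid))) = {Check, Busy, Idle, Load}, so the formula holds at Check.

Yes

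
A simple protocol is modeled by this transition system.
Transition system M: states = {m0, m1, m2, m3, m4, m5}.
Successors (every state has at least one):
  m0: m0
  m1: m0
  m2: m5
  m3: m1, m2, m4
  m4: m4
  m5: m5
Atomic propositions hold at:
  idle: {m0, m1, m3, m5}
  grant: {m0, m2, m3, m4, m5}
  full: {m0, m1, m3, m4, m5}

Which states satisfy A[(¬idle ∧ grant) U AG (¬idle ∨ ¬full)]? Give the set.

Sat(¬idle) = {m2, m4}
Sat(¬idle ∧ grant) = {m2, m4}
Sat(¬full) = {m2}
Sat(¬idle ∨ ¬full) = {m2, m4}
AG (¬idle ∨ ¬full): greatest fixpoint, start Z0 = {m2, m4}, keep only states in Sat with every successor in Z. Z1 = {m4}; fixed.
Sat(AG (¬idle ∨ ¬full)) = {m4}
A[(¬idle ∧ grant) U AG (¬idle ∨ ¬full)]: least fixpoint, start Z0 = Sat(AG (¬idle ∨ ¬full)) = {m4}, add states in Sat(¬idle ∧ grant) with every successor in Z. Already a fixed point.
Sat(A[(¬idle ∧ grant) U AG (¬idle ∨ ¬full)]) = {m4}

{m4}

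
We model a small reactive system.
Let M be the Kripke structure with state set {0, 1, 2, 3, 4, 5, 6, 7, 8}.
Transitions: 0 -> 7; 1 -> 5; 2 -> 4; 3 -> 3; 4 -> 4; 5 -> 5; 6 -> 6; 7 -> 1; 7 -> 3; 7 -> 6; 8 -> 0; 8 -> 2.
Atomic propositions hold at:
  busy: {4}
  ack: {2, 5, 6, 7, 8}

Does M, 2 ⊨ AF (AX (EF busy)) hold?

EF busy: least fixpoint, start Z0 = {4}, add states with some successor in Z. Z1 = {2, 4}; Z2 = {2, 4, 8}; fixed.
Sat(EF busy) = {2, 4, 8}
Sat(AX (EF busy)) = {s : every successor in {2, 4, 8}} = {2, 4}
AF (AX (EF busy)): least fixpoint, start Z0 = {2, 4}, add states with every successor in Z. Already a fixed point.
Sat(AF (AX (EF busy))) = {2, 4}
2 ∈ Sat(AF (AX (EF busy))) = {2, 4}, so the formula holds at 2.

Yes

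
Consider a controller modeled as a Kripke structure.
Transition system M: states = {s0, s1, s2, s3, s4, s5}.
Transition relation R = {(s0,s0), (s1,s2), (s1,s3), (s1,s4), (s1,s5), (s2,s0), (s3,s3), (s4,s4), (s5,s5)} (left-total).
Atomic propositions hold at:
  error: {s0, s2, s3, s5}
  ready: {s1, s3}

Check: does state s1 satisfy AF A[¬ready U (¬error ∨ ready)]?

Yes

Sat(¬ready) = {s0, s2, s4, s5}
Sat(¬error) = {s1, s4}
Sat(¬error ∨ ready) = {s1, s3, s4}
A[¬ready U (¬error ∨ ready)]: least fixpoint, start Z0 = Sat((¬error ∨ ready)) = {s1, s3, s4}, add states in Sat(¬ready) with every successor in Z. Already a fixed point.
Sat(A[¬ready U (¬error ∨ ready)]) = {s1, s3, s4}
AF A[¬ready U (¬error ∨ ready)]: least fixpoint, start Z0 = {s1, s3, s4}, add states with every successor in Z. Already a fixed point.
Sat(AF A[¬ready U (¬error ∨ ready)]) = {s1, s3, s4}
s1 ∈ Sat(AF A[¬ready U (¬error ∨ ready)]) = {s1, s3, s4}, so the formula holds at s1.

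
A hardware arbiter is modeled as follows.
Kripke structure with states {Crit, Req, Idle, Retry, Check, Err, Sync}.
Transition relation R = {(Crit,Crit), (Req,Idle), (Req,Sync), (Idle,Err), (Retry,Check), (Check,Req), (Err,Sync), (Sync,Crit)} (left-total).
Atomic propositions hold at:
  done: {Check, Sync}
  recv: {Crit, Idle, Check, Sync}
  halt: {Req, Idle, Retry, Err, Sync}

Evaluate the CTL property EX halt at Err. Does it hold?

Sat(EX halt) = {s : some successor in {Req, Idle, Retry, Err, Sync}} = {Req, Idle, Check, Err}
Err ∈ Sat(EX halt) = {Req, Idle, Check, Err}, so the formula holds at Err.

Yes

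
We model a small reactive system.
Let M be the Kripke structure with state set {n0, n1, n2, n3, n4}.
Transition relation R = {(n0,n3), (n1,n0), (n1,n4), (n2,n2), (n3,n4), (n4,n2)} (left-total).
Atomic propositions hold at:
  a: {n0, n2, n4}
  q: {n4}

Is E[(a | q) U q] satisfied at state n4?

Yes

Sat(a | q) = {n0, n2, n4}
E[(a | q) U q]: least fixpoint, start Z0 = Sat(q) = {n4}, add states in Sat(a | q) with some successor in Z. Already a fixed point.
Sat(E[(a | q) U q]) = {n4}
n4 ∈ Sat(E[(a | q) U q]) = {n4}, so the formula holds at n4.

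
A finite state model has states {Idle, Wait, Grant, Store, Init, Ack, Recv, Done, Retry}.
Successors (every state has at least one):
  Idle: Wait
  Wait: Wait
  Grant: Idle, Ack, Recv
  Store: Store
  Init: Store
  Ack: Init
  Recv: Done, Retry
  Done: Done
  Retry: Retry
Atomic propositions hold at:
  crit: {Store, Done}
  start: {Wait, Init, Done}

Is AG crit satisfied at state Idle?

AG crit: greatest fixpoint, start Z0 = {Store, Done}, keep only states in Sat with every successor in Z. Already a fixed point.
Sat(AG crit) = {Store, Done}
Idle ∉ Sat(AG crit) = {Store, Done}, so the formula does not hold at Idle.

No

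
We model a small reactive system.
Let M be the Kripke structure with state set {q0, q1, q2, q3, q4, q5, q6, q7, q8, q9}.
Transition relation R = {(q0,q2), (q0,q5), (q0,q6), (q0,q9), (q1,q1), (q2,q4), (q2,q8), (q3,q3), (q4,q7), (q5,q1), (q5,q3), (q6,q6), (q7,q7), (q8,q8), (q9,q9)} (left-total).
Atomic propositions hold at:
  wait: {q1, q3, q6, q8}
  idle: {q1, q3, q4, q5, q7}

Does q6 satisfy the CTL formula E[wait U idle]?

No

E[wait U idle]: least fixpoint, start Z0 = Sat(idle) = {q1, q3, q4, q5, q7}, add states in Sat(wait) with some successor in Z. Already a fixed point.
Sat(E[wait U idle]) = {q1, q3, q4, q5, q7}
q6 ∉ Sat(E[wait U idle]) = {q1, q3, q4, q5, q7}, so the formula does not hold at q6.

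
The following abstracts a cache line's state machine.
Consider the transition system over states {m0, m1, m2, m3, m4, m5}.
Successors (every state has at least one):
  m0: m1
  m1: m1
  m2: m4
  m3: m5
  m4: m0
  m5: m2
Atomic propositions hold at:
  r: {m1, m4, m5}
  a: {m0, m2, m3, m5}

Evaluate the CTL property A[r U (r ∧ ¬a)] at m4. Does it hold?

Sat(¬a) = {m1, m4}
Sat(r ∧ ¬a) = {m1, m4}
A[r U (r ∧ ¬a)]: least fixpoint, start Z0 = Sat((r ∧ ¬a)) = {m1, m4}, add states in Sat(r) with every successor in Z. Already a fixed point.
Sat(A[r U (r ∧ ¬a)]) = {m1, m4}
m4 ∈ Sat(A[r U (r ∧ ¬a)]) = {m1, m4}, so the formula holds at m4.

Yes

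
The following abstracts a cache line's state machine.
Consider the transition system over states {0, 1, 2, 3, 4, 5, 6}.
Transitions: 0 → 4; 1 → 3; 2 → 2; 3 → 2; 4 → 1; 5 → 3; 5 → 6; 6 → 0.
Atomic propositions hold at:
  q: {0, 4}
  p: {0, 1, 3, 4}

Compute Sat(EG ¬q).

{1, 2, 3, 5}

Sat(¬q) = {1, 2, 3, 5, 6}
EG ¬q: greatest fixpoint, start Z0 = {1, 2, 3, 5, 6}, keep only states in Sat with some successor in Z. Z1 = {1, 2, 3, 5}; fixed.
Sat(EG ¬q) = {1, 2, 3, 5}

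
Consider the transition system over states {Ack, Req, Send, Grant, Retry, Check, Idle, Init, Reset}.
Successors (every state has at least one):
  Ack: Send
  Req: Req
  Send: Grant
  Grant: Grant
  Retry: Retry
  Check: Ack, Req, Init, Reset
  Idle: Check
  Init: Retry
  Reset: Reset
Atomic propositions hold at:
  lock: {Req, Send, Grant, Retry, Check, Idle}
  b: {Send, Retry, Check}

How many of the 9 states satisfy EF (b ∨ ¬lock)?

7

Sat(¬lock) = {Ack, Init, Reset}
Sat(b ∨ ¬lock) = {Ack, Send, Retry, Check, Init, Reset}
EF (b ∨ ¬lock): least fixpoint, start Z0 = {Ack, Send, Retry, Check, Init, Reset}, add states with some successor in Z. Z1 = {Ack, Send, Retry, Check, Idle, Init, Reset}; fixed.
Sat(EF (b ∨ ¬lock)) = {Ack, Send, Retry, Check, Idle, Init, Reset}
|Sat(EF (b ∨ ¬lock))| = |{Ack, Send, Retry, Check, Idle, Init, Reset}| = 7.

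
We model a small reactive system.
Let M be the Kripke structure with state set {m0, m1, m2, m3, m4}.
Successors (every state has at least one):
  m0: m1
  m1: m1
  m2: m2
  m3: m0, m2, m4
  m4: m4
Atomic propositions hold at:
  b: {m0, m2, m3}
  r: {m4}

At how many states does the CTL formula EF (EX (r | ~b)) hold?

4

Sat(~b) = {m1, m4}
Sat(r | ~b) = {m1, m4}
Sat(EX (r | ~b)) = {s : some successor in {m1, m4}} = {m0, m1, m3, m4}
EF (EX (r | ~b)): least fixpoint, start Z0 = {m0, m1, m3, m4}, add states with some successor in Z. Already a fixed point.
Sat(EF (EX (r | ~b))) = {m0, m1, m3, m4}
|Sat(EF (EX (r | ~b)))| = |{m0, m1, m3, m4}| = 4.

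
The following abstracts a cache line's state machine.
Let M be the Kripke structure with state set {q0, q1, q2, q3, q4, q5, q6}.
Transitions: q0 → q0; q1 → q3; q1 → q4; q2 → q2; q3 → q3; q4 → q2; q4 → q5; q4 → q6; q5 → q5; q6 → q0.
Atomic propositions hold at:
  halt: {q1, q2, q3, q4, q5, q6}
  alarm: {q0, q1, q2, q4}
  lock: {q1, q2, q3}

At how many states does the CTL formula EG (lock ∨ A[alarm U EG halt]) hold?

5

EG halt: greatest fixpoint, start Z0 = {q1, q2, q3, q4, q5, q6}, keep only states in Sat with some successor in Z. Z1 = {q1, q2, q3, q4, q5}; fixed.
Sat(EG halt) = {q1, q2, q3, q4, q5}
A[alarm U EG halt]: least fixpoint, start Z0 = Sat(EG halt) = {q1, q2, q3, q4, q5}, add states in Sat(alarm) with every successor in Z. Already a fixed point.
Sat(A[alarm U EG halt]) = {q1, q2, q3, q4, q5}
Sat(lock ∨ A[alarm U EG halt]) = {q1, q2, q3, q4, q5}
EG (lock ∨ A[alarm U EG halt]): greatest fixpoint, start Z0 = {q1, q2, q3, q4, q5}, keep only states in Sat with some successor in Z. Already a fixed point.
Sat(EG (lock ∨ A[alarm U EG halt])) = {q1, q2, q3, q4, q5}
|Sat(EG (lock ∨ A[alarm U EG halt]))| = |{q1, q2, q3, q4, q5}| = 5.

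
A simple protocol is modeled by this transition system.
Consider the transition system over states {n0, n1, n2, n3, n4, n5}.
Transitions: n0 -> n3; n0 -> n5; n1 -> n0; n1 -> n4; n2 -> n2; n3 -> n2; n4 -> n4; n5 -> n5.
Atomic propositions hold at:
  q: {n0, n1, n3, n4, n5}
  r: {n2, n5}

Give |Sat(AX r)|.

Sat(AX r) = {s : every successor in {n2, n5}} = {n2, n3, n5}
|Sat(AX r)| = |{n2, n3, n5}| = 3.

3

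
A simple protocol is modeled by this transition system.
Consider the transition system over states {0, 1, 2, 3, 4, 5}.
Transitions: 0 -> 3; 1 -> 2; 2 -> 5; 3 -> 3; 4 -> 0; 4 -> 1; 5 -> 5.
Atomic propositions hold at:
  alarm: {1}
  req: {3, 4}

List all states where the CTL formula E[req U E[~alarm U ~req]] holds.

Sat(~alarm) = {0, 2, 3, 4, 5}
Sat(~req) = {0, 1, 2, 5}
E[~alarm U ~req]: least fixpoint, start Z0 = Sat(~req) = {0, 1, 2, 5}, add states in Sat(~alarm) with some successor in Z. Z1 = {0, 1, 2, 4, 5}; fixed.
Sat(E[~alarm U ~req]) = {0, 1, 2, 4, 5}
E[req U E[~alarm U ~req]]: least fixpoint, start Z0 = Sat(E[~alarm U ~req]) = {0, 1, 2, 4, 5}, add states in Sat(req) with some successor in Z. Already a fixed point.
Sat(E[req U E[~alarm U ~req]]) = {0, 1, 2, 4, 5}

{0, 1, 2, 4, 5}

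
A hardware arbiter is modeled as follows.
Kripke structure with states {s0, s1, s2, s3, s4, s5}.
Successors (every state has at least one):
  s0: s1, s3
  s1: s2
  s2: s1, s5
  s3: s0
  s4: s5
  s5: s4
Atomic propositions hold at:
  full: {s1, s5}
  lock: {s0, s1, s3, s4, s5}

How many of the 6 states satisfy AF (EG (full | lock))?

4

Sat(full | lock) = {s0, s1, s3, s4, s5}
EG (full | lock): greatest fixpoint, start Z0 = {s0, s1, s3, s4, s5}, keep only states in Sat with some successor in Z. Z1 = {s0, s3, s4, s5}; fixed.
Sat(EG (full | lock)) = {s0, s3, s4, s5}
AF (EG (full | lock)): least fixpoint, start Z0 = {s0, s3, s4, s5}, add states with every successor in Z. Already a fixed point.
Sat(AF (EG (full | lock))) = {s0, s3, s4, s5}
|Sat(AF (EG (full | lock)))| = |{s0, s3, s4, s5}| = 4.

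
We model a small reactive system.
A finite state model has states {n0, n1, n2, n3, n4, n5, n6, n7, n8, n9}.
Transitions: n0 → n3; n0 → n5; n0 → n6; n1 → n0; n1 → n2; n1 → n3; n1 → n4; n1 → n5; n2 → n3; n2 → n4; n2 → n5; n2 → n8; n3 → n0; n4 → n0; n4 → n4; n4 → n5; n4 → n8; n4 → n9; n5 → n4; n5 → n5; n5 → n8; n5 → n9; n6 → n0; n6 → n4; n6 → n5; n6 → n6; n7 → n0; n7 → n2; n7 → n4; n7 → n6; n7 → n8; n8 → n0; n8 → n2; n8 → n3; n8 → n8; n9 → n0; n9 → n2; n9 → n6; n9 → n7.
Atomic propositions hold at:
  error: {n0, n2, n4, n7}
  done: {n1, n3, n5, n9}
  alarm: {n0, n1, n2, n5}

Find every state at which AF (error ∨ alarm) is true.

{n0, n1, n2, n3, n4, n5, n7}

Sat(error ∨ alarm) = {n0, n1, n2, n4, n5, n7}
AF (error ∨ alarm): least fixpoint, start Z0 = {n0, n1, n2, n4, n5, n7}, add states with every successor in Z. Z1 = {n0, n1, n2, n3, n4, n5, n7}; fixed.
Sat(AF (error ∨ alarm)) = {n0, n1, n2, n3, n4, n5, n7}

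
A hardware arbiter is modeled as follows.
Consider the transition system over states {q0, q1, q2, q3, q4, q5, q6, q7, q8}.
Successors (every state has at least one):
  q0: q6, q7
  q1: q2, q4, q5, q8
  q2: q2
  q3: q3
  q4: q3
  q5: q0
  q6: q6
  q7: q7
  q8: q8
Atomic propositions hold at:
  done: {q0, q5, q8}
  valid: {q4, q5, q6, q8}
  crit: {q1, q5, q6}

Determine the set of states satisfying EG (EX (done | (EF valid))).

{q0, q1, q5, q6, q8}

EF valid: least fixpoint, start Z0 = {q4, q5, q6, q8}, add states with some successor in Z. Z1 = {q0, q1, q4, q5, q6, q8}; fixed.
Sat(EF valid) = {q0, q1, q4, q5, q6, q8}
Sat(done | (EF valid)) = {q0, q1, q4, q5, q6, q8}
Sat(EX (done | (EF valid))) = {s : some successor in {q0, q1, q4, q5, q6, q8}} = {q0, q1, q5, q6, q8}
EG (EX (done | (EF valid))): greatest fixpoint, start Z0 = {q0, q1, q5, q6, q8}, keep only states in Sat with some successor in Z. Already a fixed point.
Sat(EG (EX (done | (EF valid)))) = {q0, q1, q5, q6, q8}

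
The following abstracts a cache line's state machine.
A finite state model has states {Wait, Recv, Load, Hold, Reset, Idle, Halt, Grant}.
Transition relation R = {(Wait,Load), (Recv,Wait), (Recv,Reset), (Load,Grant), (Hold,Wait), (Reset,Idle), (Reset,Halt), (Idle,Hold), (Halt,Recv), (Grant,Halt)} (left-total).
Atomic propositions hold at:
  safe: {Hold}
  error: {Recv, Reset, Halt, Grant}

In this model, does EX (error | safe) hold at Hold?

No

Sat(error | safe) = {Recv, Hold, Reset, Halt, Grant}
Sat(EX (error | safe)) = {s : some successor in {Recv, Hold, Reset, Halt, Grant}} = {Recv, Load, Reset, Idle, Halt, Grant}
Hold ∉ Sat(EX (error | safe)) = {Recv, Load, Reset, Idle, Halt, Grant}, so the formula does not hold at Hold.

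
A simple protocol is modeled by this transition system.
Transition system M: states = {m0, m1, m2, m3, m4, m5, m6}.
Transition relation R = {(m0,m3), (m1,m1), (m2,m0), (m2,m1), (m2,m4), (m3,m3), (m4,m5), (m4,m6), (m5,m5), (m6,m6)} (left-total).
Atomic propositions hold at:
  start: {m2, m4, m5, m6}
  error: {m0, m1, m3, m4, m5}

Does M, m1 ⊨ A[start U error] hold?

A[start U error]: least fixpoint, start Z0 = Sat(error) = {m0, m1, m3, m4, m5}, add states in Sat(start) with every successor in Z. Z1 = {m0, m1, m2, m3, m4, m5}; fixed.
Sat(A[start U error]) = {m0, m1, m2, m3, m4, m5}
m1 ∈ Sat(A[start U error]) = {m0, m1, m2, m3, m4, m5}, so the formula holds at m1.

Yes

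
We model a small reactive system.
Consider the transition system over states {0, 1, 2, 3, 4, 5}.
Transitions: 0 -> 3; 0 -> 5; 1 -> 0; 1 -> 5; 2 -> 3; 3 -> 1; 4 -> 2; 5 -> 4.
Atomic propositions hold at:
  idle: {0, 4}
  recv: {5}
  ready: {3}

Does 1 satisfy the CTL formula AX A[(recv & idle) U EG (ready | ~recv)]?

Sat(recv & idle) = ∅
Sat(~recv) = {0, 1, 2, 3, 4}
Sat(ready | ~recv) = {0, 1, 2, 3, 4}
EG (ready | ~recv): greatest fixpoint, start Z0 = {0, 1, 2, 3, 4}, keep only states in Sat with some successor in Z. Already a fixed point.
Sat(EG (ready | ~recv)) = {0, 1, 2, 3, 4}
A[(recv & idle) U EG (ready | ~recv)]: least fixpoint, start Z0 = Sat(EG (ready | ~recv)) = {0, 1, 2, 3, 4}, add states in Sat(recv & idle) with every successor in Z. Already a fixed point.
Sat(A[(recv & idle) U EG (ready | ~recv)]) = {0, 1, 2, 3, 4}
Sat(AX A[(recv & idle) U EG (ready | ~recv)]) = {s : every successor in {0, 1, 2, 3, 4}} = {2, 3, 4, 5}
1 ∉ Sat(AX A[(recv & idle) U EG (ready | ~recv)]) = {2, 3, 4, 5}, so the formula does not hold at 1.

No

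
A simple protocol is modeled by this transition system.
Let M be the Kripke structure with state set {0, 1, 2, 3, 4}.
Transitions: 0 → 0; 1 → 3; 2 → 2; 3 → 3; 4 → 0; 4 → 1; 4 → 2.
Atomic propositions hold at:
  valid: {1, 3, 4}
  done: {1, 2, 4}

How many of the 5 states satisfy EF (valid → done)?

4

Sat(valid → done) = {0, 1, 2, 4}
EF (valid → done): least fixpoint, start Z0 = {0, 1, 2, 4}, add states with some successor in Z. Already a fixed point.
Sat(EF (valid → done)) = {0, 1, 2, 4}
|Sat(EF (valid → done))| = |{0, 1, 2, 4}| = 4.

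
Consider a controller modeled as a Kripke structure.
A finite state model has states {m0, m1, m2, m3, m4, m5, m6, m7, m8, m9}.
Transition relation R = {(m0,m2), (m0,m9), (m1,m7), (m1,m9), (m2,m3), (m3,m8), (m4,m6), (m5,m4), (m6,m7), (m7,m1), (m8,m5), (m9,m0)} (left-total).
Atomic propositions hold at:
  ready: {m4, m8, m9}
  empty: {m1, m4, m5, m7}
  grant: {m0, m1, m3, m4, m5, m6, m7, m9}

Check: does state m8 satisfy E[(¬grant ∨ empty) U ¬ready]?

Sat(¬grant) = {m2, m8}
Sat(¬grant ∨ empty) = {m1, m2, m4, m5, m7, m8}
Sat(¬ready) = {m0, m1, m2, m3, m5, m6, m7}
E[(¬grant ∨ empty) U ¬ready]: least fixpoint, start Z0 = Sat(¬ready) = {m0, m1, m2, m3, m5, m6, m7}, add states in Sat(¬grant ∨ empty) with some successor in Z. Z1 = {m0, m1, m2, m3, m4, m5, m6, m7, m8}; fixed.
Sat(E[(¬grant ∨ empty) U ¬ready]) = {m0, m1, m2, m3, m4, m5, m6, m7, m8}
m8 ∈ Sat(E[(¬grant ∨ empty) U ¬ready]) = {m0, m1, m2, m3, m4, m5, m6, m7, m8}, so the formula holds at m8.

Yes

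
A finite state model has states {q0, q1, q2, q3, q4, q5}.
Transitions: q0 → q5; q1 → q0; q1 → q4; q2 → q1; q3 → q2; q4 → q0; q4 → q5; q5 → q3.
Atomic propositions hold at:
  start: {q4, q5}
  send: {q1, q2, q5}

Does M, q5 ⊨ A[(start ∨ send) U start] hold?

Yes

Sat(start ∨ send) = {q1, q2, q4, q5}
A[(start ∨ send) U start]: least fixpoint, start Z0 = Sat(start) = {q4, q5}, add states in Sat(start ∨ send) with every successor in Z. Already a fixed point.
Sat(A[(start ∨ send) U start]) = {q4, q5}
q5 ∈ Sat(A[(start ∨ send) U start]) = {q4, q5}, so the formula holds at q5.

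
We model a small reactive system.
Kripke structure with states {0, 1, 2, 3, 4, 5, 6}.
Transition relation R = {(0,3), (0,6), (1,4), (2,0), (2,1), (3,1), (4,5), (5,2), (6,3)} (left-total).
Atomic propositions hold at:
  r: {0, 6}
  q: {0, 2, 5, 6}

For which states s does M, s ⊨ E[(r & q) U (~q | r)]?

{0, 1, 3, 4, 6}

Sat(r & q) = {0, 6}
Sat(~q) = {1, 3, 4}
Sat(~q | r) = {0, 1, 3, 4, 6}
E[(r & q) U (~q | r)]: least fixpoint, start Z0 = Sat((~q | r)) = {0, 1, 3, 4, 6}, add states in Sat(r & q) with some successor in Z. Already a fixed point.
Sat(E[(r & q) U (~q | r)]) = {0, 1, 3, 4, 6}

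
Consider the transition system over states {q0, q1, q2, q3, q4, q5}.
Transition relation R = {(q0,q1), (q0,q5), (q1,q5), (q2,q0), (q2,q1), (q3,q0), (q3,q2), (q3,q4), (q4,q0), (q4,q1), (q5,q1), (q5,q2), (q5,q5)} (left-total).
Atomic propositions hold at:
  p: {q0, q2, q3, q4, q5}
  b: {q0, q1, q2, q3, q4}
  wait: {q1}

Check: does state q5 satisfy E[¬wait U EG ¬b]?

Sat(¬wait) = {q0, q2, q3, q4, q5}
Sat(¬b) = {q5}
EG ¬b: greatest fixpoint, start Z0 = {q5}, keep only states in Sat with some successor in Z. Already a fixed point.
Sat(EG ¬b) = {q5}
E[¬wait U EG ¬b]: least fixpoint, start Z0 = Sat(EG ¬b) = {q5}, add states in Sat(¬wait) with some successor in Z. Z1 = {q0, q5}; Z2 = {q0, q2, q3, q4, q5}; fixed.
Sat(E[¬wait U EG ¬b]) = {q0, q2, q3, q4, q5}
q5 ∈ Sat(E[¬wait U EG ¬b]) = {q0, q2, q3, q4, q5}, so the formula holds at q5.

Yes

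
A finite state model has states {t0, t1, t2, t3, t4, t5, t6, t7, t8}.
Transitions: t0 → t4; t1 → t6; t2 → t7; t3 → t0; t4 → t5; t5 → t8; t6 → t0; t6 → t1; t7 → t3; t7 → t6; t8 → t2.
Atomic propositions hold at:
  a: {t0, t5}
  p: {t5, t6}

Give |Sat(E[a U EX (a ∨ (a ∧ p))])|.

4

Sat(a ∧ p) = {t5}
Sat(a ∨ (a ∧ p)) = {t0, t5}
Sat(EX (a ∨ (a ∧ p))) = {s : some successor in {t0, t5}} = {t3, t4, t6}
E[a U EX (a ∨ (a ∧ p))]: least fixpoint, start Z0 = Sat(EX (a ∨ (a ∧ p))) = {t3, t4, t6}, add states in Sat(a) with some successor in Z. Z1 = {t0, t3, t4, t6}; fixed.
Sat(E[a U EX (a ∨ (a ∧ p))]) = {t0, t3, t4, t6}
|Sat(E[a U EX (a ∨ (a ∧ p))])| = |{t0, t3, t4, t6}| = 4.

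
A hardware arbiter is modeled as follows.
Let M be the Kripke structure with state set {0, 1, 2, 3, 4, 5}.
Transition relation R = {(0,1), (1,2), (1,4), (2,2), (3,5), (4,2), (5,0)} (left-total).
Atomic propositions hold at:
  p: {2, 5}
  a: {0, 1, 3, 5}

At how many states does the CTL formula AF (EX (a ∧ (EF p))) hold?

EF p: least fixpoint, start Z0 = {2, 5}, add states with some successor in Z. Z1 = {1, 2, 3, 4, 5}; Z2 = {0, 1, 2, 3, 4, 5}; fixed.
Sat(EF p) = {0, 1, 2, 3, 4, 5}
Sat(a ∧ (EF p)) = {0, 1, 3, 5}
Sat(EX (a ∧ (EF p))) = {s : some successor in {0, 1, 3, 5}} = {0, 3, 5}
AF (EX (a ∧ (EF p))): least fixpoint, start Z0 = {0, 3, 5}, add states with every successor in Z. Already a fixed point.
Sat(AF (EX (a ∧ (EF p)))) = {0, 3, 5}
|Sat(AF (EX (a ∧ (EF p))))| = |{0, 3, 5}| = 3.

3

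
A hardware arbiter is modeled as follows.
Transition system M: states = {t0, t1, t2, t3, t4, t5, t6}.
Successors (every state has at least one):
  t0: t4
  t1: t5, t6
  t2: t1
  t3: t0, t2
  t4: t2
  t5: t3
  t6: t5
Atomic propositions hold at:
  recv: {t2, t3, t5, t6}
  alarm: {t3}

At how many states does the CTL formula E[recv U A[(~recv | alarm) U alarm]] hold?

Sat(~recv) = {t0, t1, t4}
Sat(~recv | alarm) = {t0, t1, t3, t4}
A[(~recv | alarm) U alarm]: least fixpoint, start Z0 = Sat(alarm) = {t3}, add states in Sat(~recv | alarm) with every successor in Z. Already a fixed point.
Sat(A[(~recv | alarm) U alarm]) = {t3}
E[recv U A[(~recv | alarm) U alarm]]: least fixpoint, start Z0 = Sat(A[(~recv | alarm) U alarm]) = {t3}, add states in Sat(recv) with some successor in Z. Z1 = {t3, t5}; Z2 = {t3, t5, t6}; fixed.
Sat(E[recv U A[(~recv | alarm) U alarm]]) = {t3, t5, t6}
|Sat(E[recv U A[(~recv | alarm) U alarm]])| = |{t3, t5, t6}| = 3.

3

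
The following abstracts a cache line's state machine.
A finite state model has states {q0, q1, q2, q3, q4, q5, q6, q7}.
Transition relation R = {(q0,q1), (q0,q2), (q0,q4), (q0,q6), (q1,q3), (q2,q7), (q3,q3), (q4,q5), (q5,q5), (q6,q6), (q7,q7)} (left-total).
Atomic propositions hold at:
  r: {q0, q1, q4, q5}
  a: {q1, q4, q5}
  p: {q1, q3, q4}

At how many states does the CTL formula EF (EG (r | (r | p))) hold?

Sat(r | p) = {q0, q1, q3, q4, q5}
Sat(r | (r | p)) = {q0, q1, q3, q4, q5}
EG (r | (r | p)): greatest fixpoint, start Z0 = {q0, q1, q3, q4, q5}, keep only states in Sat with some successor in Z. Already a fixed point.
Sat(EG (r | (r | p))) = {q0, q1, q3, q4, q5}
EF (EG (r | (r | p))): least fixpoint, start Z0 = {q0, q1, q3, q4, q5}, add states with some successor in Z. Already a fixed point.
Sat(EF (EG (r | (r | p)))) = {q0, q1, q3, q4, q5}
|Sat(EF (EG (r | (r | p))))| = |{q0, q1, q3, q4, q5}| = 5.

5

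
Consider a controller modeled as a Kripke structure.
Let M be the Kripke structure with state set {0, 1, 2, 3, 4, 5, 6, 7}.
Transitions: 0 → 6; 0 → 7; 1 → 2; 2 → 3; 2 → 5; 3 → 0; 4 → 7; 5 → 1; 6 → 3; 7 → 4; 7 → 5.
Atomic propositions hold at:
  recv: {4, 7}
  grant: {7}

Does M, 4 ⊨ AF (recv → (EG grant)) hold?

EG grant: greatest fixpoint, start Z0 = {7}, keep only states in Sat with some successor in Z. Z1 = ∅; fixed.
Sat(EG grant) = ∅
Sat(recv → (EG grant)) = {0, 1, 2, 3, 5, 6}
AF (recv → (EG grant)): least fixpoint, start Z0 = {0, 1, 2, 3, 5, 6}, add states with every successor in Z. Already a fixed point.
Sat(AF (recv → (EG grant))) = {0, 1, 2, 3, 5, 6}
4 ∉ Sat(AF (recv → (EG grant))) = {0, 1, 2, 3, 5, 6}, so the formula does not hold at 4.

No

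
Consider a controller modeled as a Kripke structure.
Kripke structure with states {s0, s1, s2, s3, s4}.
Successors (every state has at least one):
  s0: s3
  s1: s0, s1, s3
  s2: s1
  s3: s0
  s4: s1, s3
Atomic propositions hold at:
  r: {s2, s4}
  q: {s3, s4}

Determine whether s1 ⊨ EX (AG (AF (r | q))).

Sat(r | q) = {s2, s3, s4}
AF (r | q): least fixpoint, start Z0 = {s2, s3, s4}, add states with every successor in Z. Z1 = {s0, s2, s3, s4}; fixed.
Sat(AF (r | q)) = {s0, s2, s3, s4}
AG (AF (r | q)): greatest fixpoint, start Z0 = {s0, s2, s3, s4}, keep only states in Sat with every successor in Z. Z1 = {s0, s3}; fixed.
Sat(AG (AF (r | q))) = {s0, s3}
Sat(EX (AG (AF (r | q)))) = {s : some successor in {s0, s3}} = {s0, s1, s3, s4}
s1 ∈ Sat(EX (AG (AF (r | q)))) = {s0, s1, s3, s4}, so the formula holds at s1.

Yes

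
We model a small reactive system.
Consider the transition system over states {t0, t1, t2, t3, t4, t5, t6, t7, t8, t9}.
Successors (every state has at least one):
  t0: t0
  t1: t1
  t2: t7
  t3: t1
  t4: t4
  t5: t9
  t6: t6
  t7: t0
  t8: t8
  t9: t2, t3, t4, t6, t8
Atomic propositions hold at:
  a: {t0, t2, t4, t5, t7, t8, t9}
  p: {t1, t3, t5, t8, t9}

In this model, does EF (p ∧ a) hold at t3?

Sat(p ∧ a) = {t5, t8, t9}
EF (p ∧ a): least fixpoint, start Z0 = {t5, t8, t9}, add states with some successor in Z. Already a fixed point.
Sat(EF (p ∧ a)) = {t5, t8, t9}
t3 ∉ Sat(EF (p ∧ a)) = {t5, t8, t9}, so the formula does not hold at t3.

No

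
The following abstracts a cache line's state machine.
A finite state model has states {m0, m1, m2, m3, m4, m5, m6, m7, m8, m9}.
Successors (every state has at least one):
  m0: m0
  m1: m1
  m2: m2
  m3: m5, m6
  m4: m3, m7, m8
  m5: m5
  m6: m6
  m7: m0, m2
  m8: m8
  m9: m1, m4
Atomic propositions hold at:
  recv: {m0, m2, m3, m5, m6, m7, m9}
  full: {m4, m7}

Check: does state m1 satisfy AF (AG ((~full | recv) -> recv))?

No

Sat(~full) = {m0, m1, m2, m3, m5, m6, m8, m9}
Sat(~full | recv) = {m0, m1, m2, m3, m5, m6, m7, m8, m9}
Sat((~full | recv) -> recv) = {m0, m2, m3, m4, m5, m6, m7, m9}
AG ((~full | recv) -> recv): greatest fixpoint, start Z0 = {m0, m2, m3, m4, m5, m6, m7, m9}, keep only states in Sat with every successor in Z. Z1 = {m0, m2, m3, m5, m6, m7}; fixed.
Sat(AG ((~full | recv) -> recv)) = {m0, m2, m3, m5, m6, m7}
AF (AG ((~full | recv) -> recv)): least fixpoint, start Z0 = {m0, m2, m3, m5, m6, m7}, add states with every successor in Z. Already a fixed point.
Sat(AF (AG ((~full | recv) -> recv))) = {m0, m2, m3, m5, m6, m7}
m1 ∉ Sat(AF (AG ((~full | recv) -> recv))) = {m0, m2, m3, m5, m6, m7}, so the formula does not hold at m1.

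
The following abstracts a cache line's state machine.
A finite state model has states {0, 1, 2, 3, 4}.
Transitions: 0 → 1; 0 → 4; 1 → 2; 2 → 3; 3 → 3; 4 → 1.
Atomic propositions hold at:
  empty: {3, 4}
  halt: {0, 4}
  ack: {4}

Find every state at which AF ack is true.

AF ack: least fixpoint, start Z0 = {4}, add states with every successor in Z. Already a fixed point.
Sat(AF ack) = {4}

{4}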